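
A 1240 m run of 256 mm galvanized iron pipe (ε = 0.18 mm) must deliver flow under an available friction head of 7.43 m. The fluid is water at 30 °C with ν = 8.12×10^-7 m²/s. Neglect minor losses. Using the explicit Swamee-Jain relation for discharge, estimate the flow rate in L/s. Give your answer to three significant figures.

Swamee-Jain (Type II): Q = -0.965·√(gD⁵h_f/L)·ln[ε/(3.7D) + √(3.17ν²L/(gD³h_f))]
√(gD⁵h_f/L) = √(9.81·0.256⁵·7.43/1240) = 0.008039
ε/(3.7D) = 1.90×10^-4; √(3.17ν²L/(gD³h_f)) = 4.60×10^-5
Q = -0.965·0.008039·ln(2.361×10^-4) = 0.06479 m³/s
Check: V = 1.26 m/s, Re = 3.97×10^5, f = 0.01913, h_f = 7.48 m ≈ 7.43 m ✓

Q ≈ 64.8 L/s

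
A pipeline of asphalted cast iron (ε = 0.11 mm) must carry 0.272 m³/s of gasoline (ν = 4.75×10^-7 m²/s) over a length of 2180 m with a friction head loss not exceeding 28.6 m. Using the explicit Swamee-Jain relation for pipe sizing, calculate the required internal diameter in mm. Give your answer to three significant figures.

D ≈ 378 mm

Swamee-Jain (Type III): D = 0.66·[ε^1.25·(LQ²/(gh_f))^4.75 + ν·Q^9.4·(L/(gh_f))^5.2]^0.04
LQ²/(gh_f) = 0.5749; L/(gh_f) = 7.770
Term 1 = ε^1.25·(…)^4.75 = 8.12×10^-7; Term 2 = ν·Q^9.4·(…)^5.2 = 9.81×10^-8
D = 0.66·(8.12×10^-7 + 9.81×10^-8)^0.04 = 0.3784 m = 378 mm
Check: V = 2.42 m/s, Re = 1.93×10^6, f = 0.01532, h_f = 26.3 m ≈ 28.6 m ✓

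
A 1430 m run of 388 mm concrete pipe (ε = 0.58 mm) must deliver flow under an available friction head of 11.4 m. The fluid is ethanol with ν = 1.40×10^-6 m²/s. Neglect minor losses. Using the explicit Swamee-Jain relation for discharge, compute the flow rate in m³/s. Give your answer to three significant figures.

Swamee-Jain (Type II): Q = -0.965·√(gD⁵h_f/L)·ln[ε/(3.7D) + √(3.17ν²L/(gD³h_f))]
√(gD⁵h_f/L) = √(9.81·0.388⁵·11.4/1430) = 0.02622
ε/(3.7D) = 4.04×10^-4; √(3.17ν²L/(gD³h_f)) = 3.69×10^-5
Q = -0.965·0.02622·ln(4.409×10^-4) = 0.1955 m³/s
Check: V = 1.65 m/s, Re = 4.58×10^5, f = 0.02232, h_f = 11.5 m ≈ 11.4 m ✓

Q ≈ 0.196 m³/s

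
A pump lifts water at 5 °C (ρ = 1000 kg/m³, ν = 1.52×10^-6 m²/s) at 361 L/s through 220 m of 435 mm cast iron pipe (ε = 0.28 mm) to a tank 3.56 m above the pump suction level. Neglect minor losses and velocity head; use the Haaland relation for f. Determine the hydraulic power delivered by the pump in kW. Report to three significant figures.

V = 4Q/(πD²) = 2.429 m/s; Re = 6.95×10^5; ε/D = 6.44×10^-4; f = 0.01824
h_f = f(L/D)V²/2g = 2.775 m
Total head H = z + h_f = 3.56 + 2.775 = 6.335 m
P_hyd = ρgQH = 1000·9.81·0.361·6.335 = 22.43 kW

P_hyd ≈ 22.4 kW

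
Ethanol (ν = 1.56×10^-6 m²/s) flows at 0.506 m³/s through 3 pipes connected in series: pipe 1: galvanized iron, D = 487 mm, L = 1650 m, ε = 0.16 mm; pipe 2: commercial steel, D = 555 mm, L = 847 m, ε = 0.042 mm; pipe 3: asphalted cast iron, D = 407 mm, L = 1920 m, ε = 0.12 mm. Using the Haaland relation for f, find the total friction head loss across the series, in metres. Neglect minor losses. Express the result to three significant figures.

H ≈ 81.4 m

Pipe 1: V = 2.716 m/s, Re = 8.48×10^5, ε/D = 3.29×10^-4, f = 0.01595, h_1 = f(L/D)V²/2g = 20.33 m
Pipe 2: V = 2.092 m/s, Re = 7.44×10^5, ε/D = 7.57×10^-5, f = 0.01334, h_2 = f(L/D)V²/2g = 4.541 m
Pipe 3: V = 3.889 m/s, Re = 1.01×10^6, ε/D = 2.95×10^-4, f = 0.01555, h_3 = f(L/D)V²/2g = 56.54 m
Series → Q common, losses add: H = Σh = 81.41 m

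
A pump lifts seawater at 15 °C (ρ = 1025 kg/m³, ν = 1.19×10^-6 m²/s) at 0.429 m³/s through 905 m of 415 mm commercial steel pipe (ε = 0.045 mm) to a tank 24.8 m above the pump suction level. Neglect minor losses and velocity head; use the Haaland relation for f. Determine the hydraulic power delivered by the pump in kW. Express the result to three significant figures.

V = 4Q/(πD²) = 3.172 m/s; Re = 1.11×10^6; ε/D = 1.08×10^-4; f = 0.01335
h_f = f(L/D)V²/2g = 14.92 m
Total head H = z + h_f = 24.8 + 14.92 = 39.72 m
P_hyd = ρgQH = 1025·9.81·0.429·39.72 = 171.4 kW

P_hyd ≈ 171 kW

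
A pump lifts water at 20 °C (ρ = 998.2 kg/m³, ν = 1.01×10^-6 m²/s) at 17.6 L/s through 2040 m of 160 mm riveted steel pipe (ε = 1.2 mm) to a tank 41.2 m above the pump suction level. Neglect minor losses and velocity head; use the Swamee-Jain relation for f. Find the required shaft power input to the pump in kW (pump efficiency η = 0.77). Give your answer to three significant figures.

V = 4Q/(πD²) = 0.8754 m/s; Re = 1.39×10^5; ε/D = 0.00750; f = 0.03520
h_f = f(L/D)V²/2g = 17.53 m
Total head H = z + h_f = 41.2 + 17.53 = 58.73 m
P_hyd = ρgQH = 998.2·9.81·0.0176·58.73 = 10.12 kW
P_shaft = P_hyd/η = 10.12/0.77 = 13.14 kW

P_shaft ≈ 13.1 kW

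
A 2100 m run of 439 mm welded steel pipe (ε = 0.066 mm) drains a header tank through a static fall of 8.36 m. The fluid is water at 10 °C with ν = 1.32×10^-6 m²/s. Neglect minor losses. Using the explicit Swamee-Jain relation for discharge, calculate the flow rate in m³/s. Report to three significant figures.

Swamee-Jain (Type II): Q = -0.965·√(gD⁵h_f/L)·ln[ε/(3.7D) + √(3.17ν²L/(gD³h_f))]
√(gD⁵h_f/L) = √(9.81·0.439⁵·8.36/2100) = 0.02523
ε/(3.7D) = 4.06×10^-5; √(3.17ν²L/(gD³h_f)) = 4.09×10^-5
Q = -0.965·0.02523·ln(8.152×10^-5) = 0.2293 m³/s
Check: V = 1.51 m/s, Re = 5.04×10^5, f = 0.01501, h_f = 8.40 m ≈ 8.36 m ✓

Q ≈ 0.229 m³/s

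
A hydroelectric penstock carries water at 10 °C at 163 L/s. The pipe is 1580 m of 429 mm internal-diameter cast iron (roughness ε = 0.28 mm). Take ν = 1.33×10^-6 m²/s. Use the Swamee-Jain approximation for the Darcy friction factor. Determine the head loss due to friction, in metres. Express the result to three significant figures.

h_f ≈ 4.52 m

V = 4Q/(πD²) = 4·0.163/(π·0.429²) = 1.128 m/s
Re = VD/ν = 1.128·0.429/1.33×10^-6 = 3.64×10^5 → turbulent
ε/D = 0.28/429 = 6.53×10^-4
Swamee-Jain: f = 0.01895
h_f = f(L/D)V²/(2g) = 0.01895·(1580/0.429)·1.128²/(2·9.81) = 4.523 m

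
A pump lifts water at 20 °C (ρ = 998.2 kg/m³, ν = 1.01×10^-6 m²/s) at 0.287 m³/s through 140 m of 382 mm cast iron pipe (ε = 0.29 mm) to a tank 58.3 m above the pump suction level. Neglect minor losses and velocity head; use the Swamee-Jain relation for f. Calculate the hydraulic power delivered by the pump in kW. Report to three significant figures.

P_hyd ≈ 170 kW

V = 4Q/(πD²) = 2.504 m/s; Re = 9.47×10^5; ε/D = 7.59×10^-4; f = 0.01887
h_f = f(L/D)V²/2g = 2.210 m
Total head H = z + h_f = 58.3 + 2.210 = 60.51 m
P_hyd = ρgQH = 998.2·9.81·0.287·60.51 = 170.1 kW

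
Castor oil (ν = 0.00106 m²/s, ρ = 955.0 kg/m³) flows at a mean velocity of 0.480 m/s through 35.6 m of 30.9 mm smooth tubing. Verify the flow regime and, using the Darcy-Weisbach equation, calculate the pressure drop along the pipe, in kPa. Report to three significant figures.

Re = VD/ν = 0.480·0.03090/0.00106 = 14.0 → laminar (Re < 2300)
f = 64/Re = 4.574
h_f = f(L/D)V²/(2g) = 4.574·(35.6/0.03090)·0.480²/(2·9.81) = 61.88 m
Δp = ρg·h_f = 955.0·9.81·61.88 = 579.7 kPa

Δp ≈ 580 kPa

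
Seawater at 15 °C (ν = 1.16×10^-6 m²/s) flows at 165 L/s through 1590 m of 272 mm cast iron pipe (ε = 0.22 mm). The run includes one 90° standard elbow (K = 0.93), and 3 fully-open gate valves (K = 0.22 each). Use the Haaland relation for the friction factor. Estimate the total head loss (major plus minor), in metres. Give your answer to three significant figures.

V = 4Q/(πD²) = 2.840 m/s; V²/2g = 0.4110 m
Re = 6.66×10^5, ε/D = 8.09×10^-4 → f = 0.01916 (Haaland)
Major: h_f = f(L/D)·V²/2g = 0.01916·5846·0.4110 = 46.02 m
Minor: ΣK = 1.59; h_m = ΣK·V²/2g = 0.6534 m
Total H_L = 46.02 + 0.6534 = 46.68 m

H_L ≈ 46.7 m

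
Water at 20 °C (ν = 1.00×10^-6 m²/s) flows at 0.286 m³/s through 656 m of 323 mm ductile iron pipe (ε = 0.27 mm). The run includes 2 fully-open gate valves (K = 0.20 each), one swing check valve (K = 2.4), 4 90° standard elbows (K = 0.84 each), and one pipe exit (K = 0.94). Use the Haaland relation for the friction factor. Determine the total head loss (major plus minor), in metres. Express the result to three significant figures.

H_L ≈ 28.5 m

V = 4Q/(πD²) = 3.490 m/s; V²/2g = 0.6209 m
Re = 1.13×10^6, ε/D = 8.36×10^-4 → f = 0.01911 (Haaland)
Major: h_f = f(L/D)·V²/2g = 0.01911·2031·0.6209 = 24.10 m
Minor: ΣK = 7.10; h_m = ΣK·V²/2g = 4.409 m
Total H_L = 24.10 + 4.409 = 28.51 m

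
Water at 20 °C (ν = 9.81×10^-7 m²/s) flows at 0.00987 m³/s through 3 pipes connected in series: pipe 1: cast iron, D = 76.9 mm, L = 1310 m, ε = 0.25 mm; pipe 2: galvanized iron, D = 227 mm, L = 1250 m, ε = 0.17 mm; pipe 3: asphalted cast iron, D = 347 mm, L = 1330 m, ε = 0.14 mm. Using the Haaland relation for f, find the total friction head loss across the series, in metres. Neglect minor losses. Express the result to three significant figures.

H ≈ 108 m

Pipe 1: V = 2.125 m/s, Re = 1.67×10^5, ε/D = 0.00325, f = 0.02750, h_1 = f(L/D)V²/2g = 107.8 m
Pipe 2: V = 0.2439 m/s, Re = 5.64×10^4, ε/D = 7.49×10^-4, f = 0.02260, h_2 = f(L/D)V²/2g = 0.3773 m
Pipe 3: V = 0.1044 m/s, Re = 3.69×10^4, ε/D = 4.03×10^-4, f = 0.02324, h_3 = f(L/D)V²/2g = 0.04945 m
Series → Q common, losses add: H = Σh = 108.3 m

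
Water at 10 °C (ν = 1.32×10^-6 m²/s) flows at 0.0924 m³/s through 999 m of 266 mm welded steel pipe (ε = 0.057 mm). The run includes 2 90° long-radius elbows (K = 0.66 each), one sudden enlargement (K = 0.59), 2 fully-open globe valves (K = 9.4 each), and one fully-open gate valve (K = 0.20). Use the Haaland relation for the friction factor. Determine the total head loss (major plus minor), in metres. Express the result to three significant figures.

H_L ≈ 11.4 m

V = 4Q/(πD²) = 1.663 m/s; V²/2g = 0.1409 m
Re = 3.35×10^5, ε/D = 2.14×10^-4 → f = 0.01599 (Haaland)
Major: h_f = f(L/D)·V²/2g = 0.01599·3756·0.1409 = 8.461 m
Minor: ΣK = 20.9; h_m = ΣK·V²/2g = 2.946 m
Total H_L = 8.461 + 2.946 = 11.41 m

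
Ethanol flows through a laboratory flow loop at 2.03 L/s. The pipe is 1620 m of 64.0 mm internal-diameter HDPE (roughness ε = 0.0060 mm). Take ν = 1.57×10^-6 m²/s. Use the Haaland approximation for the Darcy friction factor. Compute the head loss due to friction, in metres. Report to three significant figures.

h_f ≈ 12.5 m

V = 4Q/(πD²) = 4·0.00203/(π·0.0640²) = 0.6310 m/s
Re = VD/ν = 0.6310·0.0640/1.57×10^-6 = 2.57×10^4 → turbulent
ε/D = 0.0060/64.0 = 9.38×10^-5
Haaland: f = 0.02437
h_f = f(L/D)V²/(2g) = 0.02437·(1620/0.0640)·0.6310²/(2·9.81) = 12.52 m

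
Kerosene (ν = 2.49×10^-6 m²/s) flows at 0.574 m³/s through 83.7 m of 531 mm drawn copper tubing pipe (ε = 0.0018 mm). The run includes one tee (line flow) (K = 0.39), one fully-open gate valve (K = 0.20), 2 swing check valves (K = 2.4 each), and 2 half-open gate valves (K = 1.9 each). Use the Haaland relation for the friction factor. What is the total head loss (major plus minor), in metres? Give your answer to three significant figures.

V = 4Q/(πD²) = 2.592 m/s; V²/2g = 0.3424 m
Re = 5.53×10^5, ε/D = 3.39×10^-6 → f = 0.01287 (Haaland)
Major: h_f = f(L/D)·V²/2g = 0.01287·157.6·0.3424 = 0.6947 m
Minor: ΣK = 9.19; h_m = ΣK·V²/2g = 3.147 m
Total H_L = 0.6947 + 3.147 = 3.842 m

H_L ≈ 3.84 m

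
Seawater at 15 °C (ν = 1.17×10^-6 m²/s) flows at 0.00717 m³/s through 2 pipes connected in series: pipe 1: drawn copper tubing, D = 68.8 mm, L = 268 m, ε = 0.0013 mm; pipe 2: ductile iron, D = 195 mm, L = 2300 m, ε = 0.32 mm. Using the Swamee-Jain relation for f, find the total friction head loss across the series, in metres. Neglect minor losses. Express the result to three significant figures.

H ≈ 13.9 m

Pipe 1: V = 1.929 m/s, Re = 1.13×10^5, ε/D = 1.89×10^-5, f = 0.01753, h_1 = f(L/D)V²/2g = 12.94 m
Pipe 2: V = 0.2401 m/s, Re = 4.00×10^4, ε/D = 0.00164, f = 0.02658, h_2 = f(L/D)V²/2g = 0.9211 m
Series → Q common, losses add: H = Σh = 13.86 m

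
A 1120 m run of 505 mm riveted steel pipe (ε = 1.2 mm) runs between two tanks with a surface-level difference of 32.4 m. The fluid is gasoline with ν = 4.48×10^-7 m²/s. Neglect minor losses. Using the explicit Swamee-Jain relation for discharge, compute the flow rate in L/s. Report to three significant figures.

Swamee-Jain (Type II): Q = -0.965·√(gD⁵h_f/L)·ln[ε/(3.7D) + √(3.17ν²L/(gD³h_f))]
√(gD⁵h_f/L) = √(9.81·0.505⁵·32.4/1120) = 0.09654
ε/(3.7D) = 6.42×10^-4; √(3.17ν²L/(gD³h_f)) = 4.17×10^-6
Q = -0.965·0.09654·ln(6.464×10^-4) = 0.6842 m³/s
Check: V = 3.42 m/s, Re = 3.85×10^6, f = 0.02460, h_f = 32.5 m ≈ 32.4 m ✓

Q ≈ 684 L/s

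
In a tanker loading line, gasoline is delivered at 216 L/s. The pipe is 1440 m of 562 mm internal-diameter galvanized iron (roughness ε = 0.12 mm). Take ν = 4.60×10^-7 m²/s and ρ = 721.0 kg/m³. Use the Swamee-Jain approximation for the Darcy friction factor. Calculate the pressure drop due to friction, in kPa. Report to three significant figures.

Δp ≈ 10.4 kPa

V = 4Q/(πD²) = 4·0.216/(π·0.562²) = 0.8707 m/s
Re = VD/ν = 0.8707·0.562/4.60×10^-7 = 1.06×10^6 → turbulent
ε/D = 0.12/562 = 2.14×10^-4
Swamee-Jain: f = 0.01487
h_f = f(L/D)V²/(2g) = 0.01487·(1440/0.562)·0.8707²/(2·9.81) = 1.472 m
Δp = ρg·h_f = 721.0·9.81·1.472 = 10.41 kPa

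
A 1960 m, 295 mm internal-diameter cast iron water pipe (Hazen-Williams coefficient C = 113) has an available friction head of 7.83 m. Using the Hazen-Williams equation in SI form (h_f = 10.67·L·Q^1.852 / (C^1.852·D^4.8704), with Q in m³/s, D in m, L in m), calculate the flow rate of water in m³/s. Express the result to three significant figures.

Rearranging: Q = [h_f·C^1.852·D^4.8704 / (10.67·L)]^(1/1.852)
Q = [7.83·113^1.852·0.295^4.8704 / (10.67·1960)]^0.540 = 0.06435 m³/s

Q ≈ 0.0644 m³/s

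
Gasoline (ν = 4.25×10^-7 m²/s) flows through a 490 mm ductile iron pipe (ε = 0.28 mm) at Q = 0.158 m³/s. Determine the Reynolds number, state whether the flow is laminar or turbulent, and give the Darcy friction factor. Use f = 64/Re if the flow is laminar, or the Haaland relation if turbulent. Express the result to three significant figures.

V = 4Q/(πD²) = 0.8379 m/s
Re = VD/ν = 0.8379·0.490/4.25×10^-7 = 9.66×10^5
Re > 4000 → turbulent; ε/D = 5.71×10^-4
Haaland: f = 0.01766

Re ≈ 9.66×10^5; turbulent; f ≈ 0.0177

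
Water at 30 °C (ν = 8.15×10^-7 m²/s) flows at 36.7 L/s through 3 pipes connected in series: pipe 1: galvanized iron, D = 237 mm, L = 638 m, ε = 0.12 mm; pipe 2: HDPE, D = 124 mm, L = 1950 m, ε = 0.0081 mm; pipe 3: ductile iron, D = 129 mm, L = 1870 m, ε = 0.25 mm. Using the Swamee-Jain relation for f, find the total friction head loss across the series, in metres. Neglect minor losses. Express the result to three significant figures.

Pipe 1: V = 0.8319 m/s, Re = 2.42×10^5, ε/D = 5.06×10^-4, f = 0.01866, h_1 = f(L/D)V²/2g = 1.772 m
Pipe 2: V = 3.039 m/s, Re = 4.62×10^5, ε/D = 6.53×10^-5, f = 0.01419, h_2 = f(L/D)V²/2g = 105.0 m
Pipe 3: V = 2.808 m/s, Re = 4.44×10^5, ε/D = 0.00194, f = 0.02377, h_3 = f(L/D)V²/2g = 138.5 m
Series → Q common, losses add: H = Σh = 245.3 m

H ≈ 245 m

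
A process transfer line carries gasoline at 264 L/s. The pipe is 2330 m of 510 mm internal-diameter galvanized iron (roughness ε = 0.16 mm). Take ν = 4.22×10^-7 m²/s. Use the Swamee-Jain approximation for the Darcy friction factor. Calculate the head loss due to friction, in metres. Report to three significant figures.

h_f ≈ 6.08 m

V = 4Q/(πD²) = 4·0.264/(π·0.510²) = 1.292 m/s
Re = VD/ν = 1.292·0.510/4.22×10^-7 = 1.56×10^6 → turbulent
ε/D = 0.16/510 = 3.14×10^-4
Swamee-Jain: f = 0.01563
h_f = f(L/D)V²/(2g) = 0.01563·(2330/0.510)·1.292²/(2·9.81) = 6.078 m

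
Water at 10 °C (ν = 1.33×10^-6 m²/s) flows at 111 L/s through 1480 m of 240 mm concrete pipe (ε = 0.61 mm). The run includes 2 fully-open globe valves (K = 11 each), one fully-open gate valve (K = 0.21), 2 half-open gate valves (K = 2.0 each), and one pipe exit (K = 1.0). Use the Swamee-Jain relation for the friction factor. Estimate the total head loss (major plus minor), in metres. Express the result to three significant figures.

H_L ≈ 56.5 m

V = 4Q/(πD²) = 2.454 m/s; V²/2g = 0.3068 m
Re = 4.43×10^5, ε/D = 0.00254 → f = 0.02545 (Swamee-Jain)
Major: h_f = f(L/D)·V²/2g = 0.02545·6167·0.3068 = 48.16 m
Minor: ΣK = 27.2; h_m = ΣK·V²/2g = 8.349 m
Total H_L = 48.16 + 8.349 = 56.51 m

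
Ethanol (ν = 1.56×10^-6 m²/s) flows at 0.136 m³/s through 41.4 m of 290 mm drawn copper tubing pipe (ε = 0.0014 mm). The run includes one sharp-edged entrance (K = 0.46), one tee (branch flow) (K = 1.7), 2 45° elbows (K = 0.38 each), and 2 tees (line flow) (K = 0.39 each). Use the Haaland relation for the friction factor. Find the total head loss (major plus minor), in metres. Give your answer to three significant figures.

H_L ≈ 1.22 m

V = 4Q/(πD²) = 2.059 m/s; V²/2g = 0.2161 m
Re = 3.83×10^5, ε/D = 4.83×10^-6 → f = 0.01375 (Haaland)
Major: h_f = f(L/D)·V²/2g = 0.01375·142.8·0.2161 = 0.4243 m
Minor: ΣK = 3.70; h_m = ΣK·V²/2g = 0.7995 m
Total H_L = 0.4243 + 0.7995 = 1.224 m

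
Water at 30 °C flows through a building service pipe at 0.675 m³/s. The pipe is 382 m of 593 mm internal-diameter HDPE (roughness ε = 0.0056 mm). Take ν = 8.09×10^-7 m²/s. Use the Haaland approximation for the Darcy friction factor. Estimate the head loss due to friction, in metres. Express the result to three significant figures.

V = 4Q/(πD²) = 4·0.675/(π·0.593²) = 2.444 m/s
Re = VD/ν = 2.444·0.593/8.09×10^-7 = 1.79×10^6 → turbulent
ε/D = 0.0056/593 = 9.44×10^-6
Haaland: f = 0.01078
h_f = f(L/D)V²/(2g) = 0.01078·(382/0.593)·2.444²/(2·9.81) = 2.115 m

h_f ≈ 2.12 m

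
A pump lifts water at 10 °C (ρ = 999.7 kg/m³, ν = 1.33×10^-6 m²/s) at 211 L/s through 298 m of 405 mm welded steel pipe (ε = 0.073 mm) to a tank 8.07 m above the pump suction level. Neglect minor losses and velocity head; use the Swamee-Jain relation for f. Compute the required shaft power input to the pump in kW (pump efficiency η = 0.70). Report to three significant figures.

V = 4Q/(πD²) = 1.638 m/s; Re = 4.99×10^5; ε/D = 1.80×10^-4; f = 0.01533
h_f = f(L/D)V²/2g = 1.542 m
Total head H = z + h_f = 8.07 + 1.542 = 9.612 m
P_hyd = ρgQH = 999.7·9.81·0.211·9.612 = 19.89 kW
P_shaft = P_hyd/η = 19.89/0.70 = 28.41 kW

P_shaft ≈ 28.4 kW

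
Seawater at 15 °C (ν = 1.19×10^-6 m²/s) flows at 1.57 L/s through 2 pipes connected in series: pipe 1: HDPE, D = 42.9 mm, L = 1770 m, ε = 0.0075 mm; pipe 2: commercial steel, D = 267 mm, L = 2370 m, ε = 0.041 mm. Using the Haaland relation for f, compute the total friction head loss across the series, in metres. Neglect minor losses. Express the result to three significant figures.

Pipe 1: V = 1.086 m/s, Re = 3.92×10^4, ε/D = 1.75×10^-4, f = 0.02234, h_1 = f(L/D)V²/2g = 55.43 m
Pipe 2: V = 0.02804 m/s, Re = 6290, ε/D = 1.54×10^-4, f = 0.03536, h_2 = f(L/D)V²/2g = 0.01258 m
Series → Q common, losses add: H = Σh = 55.44 m

H ≈ 55.4 m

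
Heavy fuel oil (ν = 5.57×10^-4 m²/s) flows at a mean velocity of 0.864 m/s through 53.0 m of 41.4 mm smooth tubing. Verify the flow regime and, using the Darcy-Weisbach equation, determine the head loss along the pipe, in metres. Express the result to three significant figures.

h_f ≈ 48.5 m

Re = VD/ν = 0.864·0.04140/5.57×10^-4 = 64.2 → laminar (Re < 2300)
f = 64/Re = 0.9966
h_f = f(L/D)V²/(2g) = 0.9966·(53.0/0.04140)·0.864²/(2·9.81) = 48.54 m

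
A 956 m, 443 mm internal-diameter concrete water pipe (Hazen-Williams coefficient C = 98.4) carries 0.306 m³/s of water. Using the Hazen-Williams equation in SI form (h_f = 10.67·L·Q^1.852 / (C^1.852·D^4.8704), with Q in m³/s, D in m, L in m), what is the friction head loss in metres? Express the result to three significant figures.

h_f ≈ 12.2 m

h_f = 10.67·956·0.306^1.852 / (98.4^1.852·0.443^4.8704) = 12.23 m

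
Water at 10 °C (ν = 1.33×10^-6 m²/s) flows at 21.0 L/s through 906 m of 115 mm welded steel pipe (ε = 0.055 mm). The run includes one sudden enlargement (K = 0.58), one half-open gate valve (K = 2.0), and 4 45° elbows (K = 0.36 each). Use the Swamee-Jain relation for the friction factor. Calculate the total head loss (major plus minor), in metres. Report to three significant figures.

H_L ≈ 32.1 m

V = 4Q/(πD²) = 2.022 m/s; V²/2g = 0.2083 m
Re = 1.75×10^5, ε/D = 4.78×10^-4 → f = 0.01906 (Swamee-Jain)
Major: h_f = f(L/D)·V²/2g = 0.01906·7878·0.2083 = 31.29 m
Minor: ΣK = 4.02; h_m = ΣK·V²/2g = 0.8375 m
Total H_L = 31.29 + 0.8375 = 32.12 m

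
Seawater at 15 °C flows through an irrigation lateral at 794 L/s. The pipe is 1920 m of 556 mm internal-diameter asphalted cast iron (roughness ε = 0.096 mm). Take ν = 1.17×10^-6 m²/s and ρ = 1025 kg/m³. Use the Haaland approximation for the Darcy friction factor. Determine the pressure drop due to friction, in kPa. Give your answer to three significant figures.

V = 4Q/(πD²) = 4·0.794/(π·0.556²) = 3.270 m/s
Re = VD/ν = 3.270·0.556/1.17×10^-6 = 1.55×10^6 → turbulent
ε/D = 0.096/556 = 1.73×10^-4
Haaland: f = 0.01398
h_f = f(L/D)V²/(2g) = 0.01398·(1920/0.556)·3.270²/(2·9.81) = 26.32 m
Δp = ρg·h_f = 1025·9.81·26.32 = 264.6 kPa

Δp ≈ 265 kPa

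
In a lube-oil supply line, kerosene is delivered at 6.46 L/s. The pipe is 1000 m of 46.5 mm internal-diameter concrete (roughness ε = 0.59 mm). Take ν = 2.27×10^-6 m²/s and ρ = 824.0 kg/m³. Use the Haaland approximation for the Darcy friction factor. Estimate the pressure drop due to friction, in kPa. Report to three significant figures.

Δp ≈ 5370 kPa

V = 4Q/(πD²) = 4·0.00646/(π·0.0465²) = 3.804 m/s
Re = VD/ν = 3.804·0.0465/2.27×10^-6 = 7.79×10^4 → turbulent
ε/D = 0.59/46.5 = 0.0127
Haaland: f = 0.04186
h_f = f(L/D)V²/(2g) = 0.04186·(1000/0.0465)·3.804²/(2·9.81) = 663.9 m
Δp = ρg·h_f = 824.0·9.81·663.9 = 5366 kPa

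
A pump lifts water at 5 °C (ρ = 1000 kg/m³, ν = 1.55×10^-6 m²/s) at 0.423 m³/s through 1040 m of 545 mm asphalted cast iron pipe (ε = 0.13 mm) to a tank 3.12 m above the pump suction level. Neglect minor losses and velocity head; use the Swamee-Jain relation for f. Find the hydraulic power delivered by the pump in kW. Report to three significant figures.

V = 4Q/(πD²) = 1.813 m/s; Re = 6.38×10^5; ε/D = 2.39×10^-4; f = 0.01558
h_f = f(L/D)V²/2g = 4.983 m
Total head H = z + h_f = 3.12 + 4.983 = 8.103 m
P_hyd = ρgQH = 1000·9.81·0.423·8.103 = 33.62 kW

P_hyd ≈ 33.6 kW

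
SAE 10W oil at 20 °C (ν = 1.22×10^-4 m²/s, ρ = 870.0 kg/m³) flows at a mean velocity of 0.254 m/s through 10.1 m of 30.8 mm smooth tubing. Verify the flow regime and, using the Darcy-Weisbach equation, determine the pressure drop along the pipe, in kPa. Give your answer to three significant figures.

Δp ≈ 9.19 kPa

Re = VD/ν = 0.254·0.03080/1.22×10^-4 = 64.1 → laminar (Re < 2300)
f = 64/Re = 0.9981
h_f = f(L/D)V²/(2g) = 0.9981·(10.1/0.03080)·0.254²/(2·9.81) = 1.076 m
Δp = ρg·h_f = 870.0·9.81·1.076 = 9.185 kPa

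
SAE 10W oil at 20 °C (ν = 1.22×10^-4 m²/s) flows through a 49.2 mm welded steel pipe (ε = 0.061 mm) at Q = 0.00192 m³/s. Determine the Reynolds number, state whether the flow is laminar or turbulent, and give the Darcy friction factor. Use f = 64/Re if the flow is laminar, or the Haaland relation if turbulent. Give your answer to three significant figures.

Re ≈ 407; laminar; f = 64/Re ≈ 0.157

V = 4Q/(πD²) = 1.010 m/s
Re = VD/ν = 1.010·0.0492/1.22×10^-4 = 407
Re < 2300 → laminar → f = 64/Re = 0.1571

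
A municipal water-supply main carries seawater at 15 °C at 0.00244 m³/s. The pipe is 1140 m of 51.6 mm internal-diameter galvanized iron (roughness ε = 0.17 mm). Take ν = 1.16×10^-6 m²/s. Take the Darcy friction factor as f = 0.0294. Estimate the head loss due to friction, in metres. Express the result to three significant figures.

V = 4Q/(πD²) = 4·0.00244/(π·0.0516²) = 1.167 m/s
h_f = f(L/D)V²/(2g) = 0.02940·(1140/0.0516)·1.167²/(2·9.81) = 45.07 m

h_f ≈ 45.1 m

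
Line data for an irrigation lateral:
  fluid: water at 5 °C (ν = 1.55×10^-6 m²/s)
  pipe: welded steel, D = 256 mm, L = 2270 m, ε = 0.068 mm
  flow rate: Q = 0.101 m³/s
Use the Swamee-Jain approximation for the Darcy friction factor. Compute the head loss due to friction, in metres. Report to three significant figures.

h_f ≈ 29.0 m

V = 4Q/(πD²) = 4·0.101/(π·0.256²) = 1.962 m/s
Re = VD/ν = 1.962·0.256/1.55×10^-6 = 3.24×10^5 → turbulent
ε/D = 0.068/256 = 2.66×10^-4
Swamee-Jain: f = 0.01669
h_f = f(L/D)V²/(2g) = 0.01669·(2270/0.256)·1.962²/(2·9.81) = 29.04 m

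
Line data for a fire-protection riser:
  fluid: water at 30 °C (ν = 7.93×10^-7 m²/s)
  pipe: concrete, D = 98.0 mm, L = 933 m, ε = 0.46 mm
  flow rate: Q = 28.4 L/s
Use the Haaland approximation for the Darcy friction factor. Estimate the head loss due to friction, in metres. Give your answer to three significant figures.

V = 4Q/(πD²) = 4·0.0284/(π·0.0980²) = 3.765 m/s
Re = VD/ν = 3.765·0.0980/7.93×10^-7 = 4.65×10^5 → turbulent
ε/D = 0.46/98.0 = 0.00469
Haaland: f = 0.03005
h_f = f(L/D)V²/(2g) = 0.03005·(933/0.0980)·3.765²/(2·9.81) = 206.7 m

h_f ≈ 207 m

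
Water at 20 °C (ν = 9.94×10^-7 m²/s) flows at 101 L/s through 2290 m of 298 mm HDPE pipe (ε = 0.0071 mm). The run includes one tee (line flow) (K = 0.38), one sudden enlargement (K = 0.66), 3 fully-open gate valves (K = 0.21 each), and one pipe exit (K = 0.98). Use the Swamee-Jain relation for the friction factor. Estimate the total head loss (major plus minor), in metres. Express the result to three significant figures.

H_L ≈ 11.6 m

V = 4Q/(πD²) = 1.448 m/s; V²/2g = 0.1069 m
Re = 4.34×10^5, ε/D = 2.38×10^-5 → f = 0.01377 (Swamee-Jain)
Major: h_f = f(L/D)·V²/2g = 0.01377·7685·0.1069 = 11.31 m
Minor: ΣK = 2.65; h_m = ΣK·V²/2g = 0.2832 m
Total H_L = 11.31 + 0.2832 = 11.59 m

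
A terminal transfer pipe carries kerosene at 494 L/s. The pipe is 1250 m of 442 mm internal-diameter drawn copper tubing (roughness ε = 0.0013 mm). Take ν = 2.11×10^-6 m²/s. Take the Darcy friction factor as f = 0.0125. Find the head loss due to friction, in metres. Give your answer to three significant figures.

V = 4Q/(πD²) = 4·0.494/(π·0.442²) = 3.220 m/s
h_f = f(L/D)V²/(2g) = 0.01250·(1250/0.442)·3.220²/(2·9.81) = 18.68 m

h_f ≈ 18.7 m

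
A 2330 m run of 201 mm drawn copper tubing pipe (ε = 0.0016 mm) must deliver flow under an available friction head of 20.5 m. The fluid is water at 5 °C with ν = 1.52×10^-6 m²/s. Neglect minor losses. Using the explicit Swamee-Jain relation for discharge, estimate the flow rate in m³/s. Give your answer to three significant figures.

Swamee-Jain (Type II): Q = -0.965·√(gD⁵h_f/L)·ln[ε/(3.7D) + √(3.17ν²L/(gD³h_f))]
√(gD⁵h_f/L) = √(9.81·0.201⁵·20.5/2330) = 0.005321
ε/(3.7D) = 2.15×10^-6; √(3.17ν²L/(gD³h_f)) = 1.02×10^-4
Q = -0.965·0.005321·ln(1.044×10^-4) = 0.04708 m³/s
Check: V = 1.48 m/s, Re = 1.96×10^5, f = 0.01566, h_f = 20.4 m ≈ 20.5 m ✓

Q ≈ 0.0471 m³/s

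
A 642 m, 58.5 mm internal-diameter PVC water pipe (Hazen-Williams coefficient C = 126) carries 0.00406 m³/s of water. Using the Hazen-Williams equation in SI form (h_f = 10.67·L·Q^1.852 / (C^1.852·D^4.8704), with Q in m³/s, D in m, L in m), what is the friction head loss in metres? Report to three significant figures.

h_f = 10.67·642·0.00406^1.852 / (126^1.852·0.0585^4.8704) = 33.21 m

h_f ≈ 33.2 m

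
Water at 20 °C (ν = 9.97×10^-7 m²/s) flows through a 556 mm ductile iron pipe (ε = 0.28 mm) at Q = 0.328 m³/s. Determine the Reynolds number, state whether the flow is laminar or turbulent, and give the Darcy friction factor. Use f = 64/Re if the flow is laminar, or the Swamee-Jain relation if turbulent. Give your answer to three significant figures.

Re ≈ 7.53×10^5; turbulent; f ≈ 0.0175

V = 4Q/(πD²) = 1.351 m/s
Re = VD/ν = 1.351·0.556/9.97×10^-7 = 7.53×10^5
Re > 4000 → turbulent; ε/D = 5.04×10^-4
Swamee-Jain: f = 0.01749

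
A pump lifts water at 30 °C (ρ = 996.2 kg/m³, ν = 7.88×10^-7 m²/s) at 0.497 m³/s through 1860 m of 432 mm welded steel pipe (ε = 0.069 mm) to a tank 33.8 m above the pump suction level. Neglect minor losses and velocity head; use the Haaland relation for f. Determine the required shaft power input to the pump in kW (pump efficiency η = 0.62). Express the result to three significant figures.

V = 4Q/(πD²) = 3.391 m/s; Re = 1.86×10^6; ε/D = 1.60×10^-4; f = 0.01371
h_f = f(L/D)V²/2g = 34.59 m
Total head H = z + h_f = 33.8 + 34.59 = 68.39 m
P_hyd = ρgQH = 996.2·9.81·0.497·68.39 = 332.2 kW
P_shaft = P_hyd/η = 332.2/0.62 = 535.8 kW

P_shaft ≈ 536 kW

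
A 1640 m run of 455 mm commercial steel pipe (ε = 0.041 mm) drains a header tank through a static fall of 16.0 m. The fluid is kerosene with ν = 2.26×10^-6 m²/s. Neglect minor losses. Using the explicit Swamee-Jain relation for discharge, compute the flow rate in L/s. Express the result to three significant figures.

Q ≈ 401 L/s

Swamee-Jain (Type II): Q = -0.965·√(gD⁵h_f/L)·ln[ε/(3.7D) + √(3.17ν²L/(gD³h_f))]
√(gD⁵h_f/L) = √(9.81·0.455⁵·16.0/1640) = 0.04320
ε/(3.7D) = 2.44×10^-5; √(3.17ν²L/(gD³h_f)) = 4.24×10^-5
Q = -0.965·0.04320·ln(6.673×10^-5) = 0.4008 m³/s
Check: V = 2.47 m/s, Re = 4.96×10^5, f = 0.01436, h_f = 16.0 m ≈ 16.0 m ✓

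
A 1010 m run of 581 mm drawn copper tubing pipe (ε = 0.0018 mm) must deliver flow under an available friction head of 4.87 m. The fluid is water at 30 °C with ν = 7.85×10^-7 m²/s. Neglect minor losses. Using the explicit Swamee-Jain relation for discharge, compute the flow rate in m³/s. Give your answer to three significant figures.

Q ≈ 0.599 m³/s

Swamee-Jain (Type II): Q = -0.965·√(gD⁵h_f/L)·ln[ε/(3.7D) + √(3.17ν²L/(gD³h_f))]
√(gD⁵h_f/L) = √(9.81·0.581⁵·4.87/1010) = 0.05596
ε/(3.7D) = 8.37×10^-7; √(3.17ν²L/(gD³h_f)) = 1.45×10^-5
Q = -0.965·0.05596·ln(1.535×10^-5) = 0.5986 m³/s
Check: V = 2.26 m/s, Re = 1.67×10^6, f = 0.01077, h_f = 4.87 m ≈ 4.87 m ✓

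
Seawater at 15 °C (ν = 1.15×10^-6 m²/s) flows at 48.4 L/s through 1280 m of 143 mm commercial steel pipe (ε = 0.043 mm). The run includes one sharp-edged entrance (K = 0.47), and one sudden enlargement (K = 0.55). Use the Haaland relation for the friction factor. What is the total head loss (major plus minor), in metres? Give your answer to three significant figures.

H_L ≈ 68.8 m

V = 4Q/(πD²) = 3.014 m/s; V²/2g = 0.4629 m
Re = 3.75×10^5, ε/D = 3.01×10^-4 → f = 0.01650 (Haaland)
Major: h_f = f(L/D)·V²/2g = 0.01650·8951·0.4629 = 68.35 m
Minor: ΣK = 1.02; h_m = ΣK·V²/2g = 0.4721 m
Total H_L = 68.35 + 0.4721 = 68.82 m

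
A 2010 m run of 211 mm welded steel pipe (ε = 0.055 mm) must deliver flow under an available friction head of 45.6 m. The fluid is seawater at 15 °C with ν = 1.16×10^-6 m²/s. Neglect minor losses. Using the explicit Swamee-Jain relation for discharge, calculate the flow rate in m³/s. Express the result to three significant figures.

Q ≈ 0.0844 m³/s

Swamee-Jain (Type II): Q = -0.965·√(gD⁵h_f/L)·ln[ε/(3.7D) + √(3.17ν²L/(gD³h_f))]
√(gD⁵h_f/L) = √(9.81·0.211⁵·45.6/2010) = 0.009648
ε/(3.7D) = 7.04×10^-5; √(3.17ν²L/(gD³h_f)) = 4.52×10^-5
Q = -0.965·0.009648·ln(1.156×10^-4) = 0.08440 m³/s
Check: V = 2.41 m/s, Re = 4.39×10^5, f = 0.01621, h_f = 45.9 m ≈ 45.6 m ✓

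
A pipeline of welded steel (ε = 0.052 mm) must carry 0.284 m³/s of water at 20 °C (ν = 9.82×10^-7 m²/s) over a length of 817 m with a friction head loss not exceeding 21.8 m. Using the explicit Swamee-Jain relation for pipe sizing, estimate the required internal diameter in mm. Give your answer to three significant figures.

Swamee-Jain (Type III): D = 0.66·[ε^1.25·(LQ²/(gh_f))^4.75 + ν·Q^9.4·(L/(gh_f))^5.2]^0.04
LQ²/(gh_f) = 0.3081; L/(gh_f) = 3.820
Term 1 = ε^1.25·(…)^4.75 = 1.65×10^-8; Term 2 = ν·Q^9.4·(…)^5.2 = 7.59×10^-9
D = 0.66·(1.65×10^-8 + 7.59×10^-9)^0.04 = 0.3272 m = 327 mm
Check: V = 3.38 m/s, Re = 1.13×10^6, f = 0.01419, h_f = 20.6 m ≈ 21.8 m ✓

D ≈ 327 mm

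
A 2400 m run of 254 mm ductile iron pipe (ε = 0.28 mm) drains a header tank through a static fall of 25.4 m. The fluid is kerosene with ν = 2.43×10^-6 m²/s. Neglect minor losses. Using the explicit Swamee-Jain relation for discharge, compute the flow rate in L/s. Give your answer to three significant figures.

Swamee-Jain (Type II): Q = -0.965·√(gD⁵h_f/L)·ln[ε/(3.7D) + √(3.17ν²L/(gD³h_f))]
√(gD⁵h_f/L) = √(9.81·0.254⁵·25.4/2400) = 0.01048
ε/(3.7D) = 2.98×10^-4; √(3.17ν²L/(gD³h_f)) = 1.05×10^-4
Q = -0.965·0.01048·ln(4.028×10^-4) = 0.07903 m³/s
Check: V = 1.56 m/s, Re = 1.63×10^5, f = 0.02186, h_f = 25.6 m ≈ 25.4 m ✓

Q ≈ 79.0 L/s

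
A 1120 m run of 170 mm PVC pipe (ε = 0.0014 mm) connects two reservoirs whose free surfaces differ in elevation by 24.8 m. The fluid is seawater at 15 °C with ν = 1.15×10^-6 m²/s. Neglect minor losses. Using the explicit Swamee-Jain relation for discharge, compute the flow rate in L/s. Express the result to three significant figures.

Q ≈ 51.7 L/s

Swamee-Jain (Type II): Q = -0.965·√(gD⁵h_f/L)·ln[ε/(3.7D) + √(3.17ν²L/(gD³h_f))]
√(gD⁵h_f/L) = √(9.81·0.170⁵·24.8/1120) = 0.005554
ε/(3.7D) = 2.23×10^-6; √(3.17ν²L/(gD³h_f)) = 6.27×10^-5
Q = -0.965·0.005554·ln(6.490×10^-5) = 0.05168 m³/s
Check: V = 2.28 m/s, Re = 3.37×10^5, f = 0.01417, h_f = 24.7 m ≈ 24.8 m ✓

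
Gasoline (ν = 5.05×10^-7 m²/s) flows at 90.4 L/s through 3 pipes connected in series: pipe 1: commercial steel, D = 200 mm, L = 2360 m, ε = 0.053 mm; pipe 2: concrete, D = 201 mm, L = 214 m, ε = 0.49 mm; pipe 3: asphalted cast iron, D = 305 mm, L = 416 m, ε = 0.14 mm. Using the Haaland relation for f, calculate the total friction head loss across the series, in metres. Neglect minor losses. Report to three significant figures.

H ≈ 88.4 m

Pipe 1: V = 2.878 m/s, Re = 1.14×10^6, ε/D = 2.65×10^-4, f = 0.01519, h_1 = f(L/D)V²/2g = 75.67 m
Pipe 2: V = 2.849 m/s, Re = 1.13×10^6, ε/D = 0.00244, f = 0.02488, h_2 = f(L/D)V²/2g = 10.96 m
Pipe 3: V = 1.237 m/s, Re = 7.47×10^5, ε/D = 4.59×10^-4, f = 0.01703, h_3 = f(L/D)V²/2g = 1.813 m
Series → Q common, losses add: H = Σh = 88.44 m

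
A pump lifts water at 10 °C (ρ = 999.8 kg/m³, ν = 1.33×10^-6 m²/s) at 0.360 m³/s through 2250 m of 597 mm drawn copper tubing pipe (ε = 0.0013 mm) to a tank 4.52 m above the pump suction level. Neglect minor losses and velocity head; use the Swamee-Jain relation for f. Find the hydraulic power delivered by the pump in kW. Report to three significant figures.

P_hyd ≈ 30.3 kW

V = 4Q/(πD²) = 1.286 m/s; Re = 5.77×10^5; ε/D = 2.18×10^-6; f = 0.01280
h_f = f(L/D)V²/2g = 4.066 m
Total head H = z + h_f = 4.52 + 4.066 = 8.586 m
P_hyd = ρgQH = 999.8·9.81·0.360·8.586 = 30.32 kW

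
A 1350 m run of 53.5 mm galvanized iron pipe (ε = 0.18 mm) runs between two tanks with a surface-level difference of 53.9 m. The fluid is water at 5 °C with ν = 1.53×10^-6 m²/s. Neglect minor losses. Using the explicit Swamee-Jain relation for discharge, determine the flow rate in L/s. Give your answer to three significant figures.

Q ≈ 2.67 L/s

Swamee-Jain (Type II): Q = -0.965·√(gD⁵h_f/L)·ln[ε/(3.7D) + √(3.17ν²L/(gD³h_f))]
√(gD⁵h_f/L) = √(9.81·0.0535⁵·53.9/1350) = 4.143×10^-4
ε/(3.7D) = 9.09×10^-4; √(3.17ν²L/(gD³h_f)) = 3.52×10^-4
Q = -0.965·4.143×10^-4·ln(0.001261) = 0.002669 m³/s
Check: V = 1.19 m/s, Re = 4.15×10^4, f = 0.03008, h_f = 54.5 m ≈ 53.9 m ✓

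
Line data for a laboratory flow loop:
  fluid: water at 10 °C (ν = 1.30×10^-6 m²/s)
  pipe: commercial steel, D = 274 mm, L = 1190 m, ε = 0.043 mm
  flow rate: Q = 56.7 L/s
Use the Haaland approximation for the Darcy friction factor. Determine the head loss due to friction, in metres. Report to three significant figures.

h_f ≈ 3.39 m

V = 4Q/(πD²) = 4·0.0567/(π·0.274²) = 0.9616 m/s
Re = VD/ν = 0.9616·0.274/1.30×10^-6 = 2.03×10^5 → turbulent
ε/D = 0.043/274 = 1.57×10^-4
Haaland: f = 0.01655
h_f = f(L/D)V²/(2g) = 0.01655·(1190/0.274)·0.9616²/(2·9.81) = 3.388 m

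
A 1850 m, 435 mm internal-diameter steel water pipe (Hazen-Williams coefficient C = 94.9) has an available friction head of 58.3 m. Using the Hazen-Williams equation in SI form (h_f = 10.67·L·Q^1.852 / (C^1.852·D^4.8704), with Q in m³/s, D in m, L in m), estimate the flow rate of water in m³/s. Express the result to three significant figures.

Q ≈ 0.458 m³/s

Rearranging: Q = [h_f·C^1.852·D^4.8704 / (10.67·L)]^(1/1.852)
Q = [58.3·94.9^1.852·0.435^4.8704 / (10.67·1850)]^0.540 = 0.4578 m³/s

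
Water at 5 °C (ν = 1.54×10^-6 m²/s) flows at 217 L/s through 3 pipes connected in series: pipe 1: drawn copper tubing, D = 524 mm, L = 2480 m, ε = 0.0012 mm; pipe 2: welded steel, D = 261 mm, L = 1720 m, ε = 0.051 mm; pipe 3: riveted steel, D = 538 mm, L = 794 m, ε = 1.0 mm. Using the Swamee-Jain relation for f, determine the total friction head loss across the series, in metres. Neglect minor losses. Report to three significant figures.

H ≈ 88.4 m

Pipe 1: V = 1.006 m/s, Re = 3.42×10^5, ε/D = 2.29×10^-6, f = 0.01405, h_1 = f(L/D)V²/2g = 3.433 m
Pipe 2: V = 4.056 m/s, Re = 6.87×10^5, ε/D = 1.95×10^-4, f = 0.01508, h_2 = f(L/D)V²/2g = 83.33 m
Pipe 3: V = 0.9546 m/s, Re = 3.33×10^5, ε/D = 0.00186, f = 0.02368, h_3 = f(L/D)V²/2g = 1.623 m
Series → Q common, losses add: H = Σh = 88.39 m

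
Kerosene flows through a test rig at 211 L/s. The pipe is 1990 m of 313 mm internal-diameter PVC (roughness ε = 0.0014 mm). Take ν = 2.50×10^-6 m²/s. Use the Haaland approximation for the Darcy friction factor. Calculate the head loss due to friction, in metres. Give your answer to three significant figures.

V = 4Q/(πD²) = 4·0.211/(π·0.313²) = 2.742 m/s
Re = VD/ν = 2.742·0.313/2.50×10^-6 = 3.43×10^5 → turbulent
ε/D = 0.0014/313 = 4.47×10^-6
Haaland: f = 0.01403
h_f = f(L/D)V²/(2g) = 0.01403·(1990/0.313)·2.742²/(2·9.81) = 34.18 m

h_f ≈ 34.2 m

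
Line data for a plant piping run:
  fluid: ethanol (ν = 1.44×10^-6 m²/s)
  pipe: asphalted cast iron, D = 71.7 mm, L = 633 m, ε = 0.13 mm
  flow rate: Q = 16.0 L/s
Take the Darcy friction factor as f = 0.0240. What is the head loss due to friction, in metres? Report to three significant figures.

V = 4Q/(πD²) = 4·0.0160/(π·0.0717²) = 3.963 m/s
h_f = f(L/D)V²/(2g) = 0.02400·(633/0.0717)·3.963²/(2·9.81) = 169.6 m

h_f ≈ 170 m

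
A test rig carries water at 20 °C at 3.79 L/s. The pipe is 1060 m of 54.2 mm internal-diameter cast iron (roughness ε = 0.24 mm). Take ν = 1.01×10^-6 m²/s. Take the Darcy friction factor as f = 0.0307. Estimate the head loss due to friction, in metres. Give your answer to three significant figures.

V = 4Q/(πD²) = 4·0.00379/(π·0.0542²) = 1.643 m/s
h_f = f(L/D)V²/(2g) = 0.03070·(1060/0.0542)·1.643²/(2·9.81) = 82.57 m

h_f ≈ 82.6 m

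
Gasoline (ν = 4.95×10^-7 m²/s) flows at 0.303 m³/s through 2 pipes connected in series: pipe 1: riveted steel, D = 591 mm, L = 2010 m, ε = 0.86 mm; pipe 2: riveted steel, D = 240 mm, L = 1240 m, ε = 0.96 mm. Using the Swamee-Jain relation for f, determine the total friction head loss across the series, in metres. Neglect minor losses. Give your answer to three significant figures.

H ≈ 341 m

Pipe 1: V = 1.105 m/s, Re = 1.32×10^6, ε/D = 0.00146, f = 0.02180, h_1 = f(L/D)V²/2g = 4.611 m
Pipe 2: V = 6.698 m/s, Re = 3.25×10^6, ε/D = 0.00400, f = 0.02848, h_2 = f(L/D)V²/2g = 336.4 m
Series → Q common, losses add: H = Σh = 341.0 m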